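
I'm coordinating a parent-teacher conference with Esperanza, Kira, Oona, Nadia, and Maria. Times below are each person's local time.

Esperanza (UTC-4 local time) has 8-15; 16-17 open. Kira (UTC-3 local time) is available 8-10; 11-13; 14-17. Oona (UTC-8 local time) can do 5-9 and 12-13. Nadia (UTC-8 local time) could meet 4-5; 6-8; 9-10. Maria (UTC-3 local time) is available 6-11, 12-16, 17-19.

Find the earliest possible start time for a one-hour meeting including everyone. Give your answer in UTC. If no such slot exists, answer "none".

15:00

Esperanza in UTC: 12:00-19:00, 20:00-21:00 (add 4h to convert from UTC-4).
Kira in UTC: 11:00-13:00, 14:00-16:00, 17:00-20:00 (add 3h to convert from UTC-3).
Oona in UTC: 13:00-17:00, 20:00-21:00 (add 8h to convert from UTC-8).
Nadia in UTC: 12:00-13:00, 14:00-16:00, 17:00-18:00 (add 8h to convert from UTC-8).
Maria in UTC: 09:00-14:00, 15:00-19:00, 20:00-22:00 (add 3h to convert from UTC-3).
Esperanza ∩ Kira: 12:00-13:00, 14:00-16:00, 17:00-19:00.
Esperanza ∩ Kira ∩ Oona: 14:00-16:00.
Esperanza ∩ Kira ∩ Oona ∩ Nadia: 14:00-16:00.
Esperanza ∩ Kira ∩ Oona ∩ Nadia ∩ Maria: 15:00-16:00.
Those are the intersection windows.
The first common window of at least 60 minutes is 15:00-16:00, so the earliest start is 15:00.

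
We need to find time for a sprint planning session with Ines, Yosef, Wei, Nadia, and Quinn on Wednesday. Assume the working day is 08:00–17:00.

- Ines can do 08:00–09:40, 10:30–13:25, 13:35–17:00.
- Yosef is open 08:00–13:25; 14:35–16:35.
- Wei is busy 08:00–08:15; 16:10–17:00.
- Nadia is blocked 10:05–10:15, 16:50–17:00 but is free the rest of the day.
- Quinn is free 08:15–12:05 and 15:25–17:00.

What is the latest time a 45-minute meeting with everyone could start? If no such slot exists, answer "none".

15:25

Ines free: 08:00-09:40, 10:30-13:25, 13:35-17:00.
Yosef free: 08:00-13:25, 14:35-16:35.
Wei free: 08:15-16:10 (invert busy blocks within the working day).
Nadia free: 08:00-10:05, 10:15-16:50 (invert busy blocks within the working day).
Quinn free: 08:15-12:05, 15:25-17:00.
Ines ∩ Yosef: 08:00-09:40, 10:30-13:25, 14:35-16:35.
Ines ∩ Yosef ∩ Wei: 08:15-09:40, 10:30-13:25, 14:35-16:10.
Ines ∩ Yosef ∩ Wei ∩ Nadia: 08:15-09:40, 10:30-13:25, 14:35-16:10.
Ines ∩ Yosef ∩ Wei ∩ Nadia ∩ Quinn: 08:15-09:40, 10:30-12:05, 15:25-16:10.
So the common availability across everyone is 08:15-09:40, 10:30-12:05, 15:25-16:10.
The last common window of at least 45 minutes is 15:25-16:10; a 45-minute meeting can start as late as 15:25 and still end by 16:10.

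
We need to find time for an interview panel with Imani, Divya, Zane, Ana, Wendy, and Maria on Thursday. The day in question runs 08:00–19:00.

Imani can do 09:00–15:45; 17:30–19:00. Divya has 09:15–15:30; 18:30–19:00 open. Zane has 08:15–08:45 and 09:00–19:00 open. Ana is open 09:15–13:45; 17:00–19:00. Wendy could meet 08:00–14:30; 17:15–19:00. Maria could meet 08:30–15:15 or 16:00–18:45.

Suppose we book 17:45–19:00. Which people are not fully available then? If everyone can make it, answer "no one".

Imani: free for 17:45-19:00. Divya: not fully free for 17:45-19:00. Zane: free for 17:45-19:00. Ana: free for 17:45-19:00. Wendy: free for 17:45-19:00. Maria: not fully free for 17:45-19:00.

Divya, Maria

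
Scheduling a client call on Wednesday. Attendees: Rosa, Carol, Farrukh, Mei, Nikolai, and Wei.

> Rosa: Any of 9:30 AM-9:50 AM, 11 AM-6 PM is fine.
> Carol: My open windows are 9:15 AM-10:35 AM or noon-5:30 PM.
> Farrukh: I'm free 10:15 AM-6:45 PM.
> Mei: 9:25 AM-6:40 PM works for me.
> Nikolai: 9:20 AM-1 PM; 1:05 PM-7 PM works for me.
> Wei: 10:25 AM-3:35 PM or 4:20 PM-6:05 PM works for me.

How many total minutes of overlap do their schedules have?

Rosa ∩ Carol: 09:30-09:50, 12:00-17:30.
Rosa ∩ Carol ∩ Farrukh: 12:00-17:30.
Rosa ∩ Carol ∩ Farrukh ∩ Mei: 12:00-17:30.
Rosa ∩ Carol ∩ Farrukh ∩ Mei ∩ Nikolai: 12:00-13:00, 13:05-17:30.
Rosa ∩ Carol ∩ Farrukh ∩ Mei ∩ Nikolai ∩ Wei: 12:00-13:00, 13:05-15:35, 16:20-17:30.
So the common availability across everyone is 12:00-13:00, 13:05-15:35, 16:20-17:30.
Summing the common windows: 60 + 150 + 70 = 280 minutes.

280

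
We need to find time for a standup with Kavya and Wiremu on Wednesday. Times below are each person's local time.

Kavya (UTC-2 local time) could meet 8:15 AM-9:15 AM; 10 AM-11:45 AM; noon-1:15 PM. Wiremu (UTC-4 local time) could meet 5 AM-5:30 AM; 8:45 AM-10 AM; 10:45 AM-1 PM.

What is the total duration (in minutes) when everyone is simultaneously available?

90

Kavya in UTC: 10:15-11:15, 12:00-13:45, 14:00-15:15 (add 2h to convert from UTC-2).
Wiremu in UTC: 09:00-09:30, 12:45-14:00, 14:45-17:00 (add 4h to convert from UTC-4).
Kavya ∩ Wiremu: 12:45-13:45, 14:45-15:15.
Summing the common windows: 60 + 30 = 90 minutes.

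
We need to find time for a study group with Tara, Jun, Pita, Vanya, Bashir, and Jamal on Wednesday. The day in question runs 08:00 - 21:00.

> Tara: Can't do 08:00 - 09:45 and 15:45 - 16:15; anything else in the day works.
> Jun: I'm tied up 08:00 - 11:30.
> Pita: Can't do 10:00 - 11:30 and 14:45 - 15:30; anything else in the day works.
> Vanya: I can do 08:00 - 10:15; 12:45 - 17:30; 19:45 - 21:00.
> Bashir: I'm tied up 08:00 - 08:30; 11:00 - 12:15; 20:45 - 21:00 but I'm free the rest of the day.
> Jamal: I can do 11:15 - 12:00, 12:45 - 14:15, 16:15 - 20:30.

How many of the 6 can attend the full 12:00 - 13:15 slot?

Tara free: 09:45-15:45, 16:15-21:00 (invert busy blocks within the working day).
Jun free: 11:30-21:00 (invert busy blocks within the working day).
Pita free: 08:00-10:00, 11:30-14:45, 15:30-21:00 (invert busy blocks within the working day).
Vanya free: 08:00-10:15, 12:45-17:30, 19:45-21:00.
Bashir free: 08:30-11:00, 12:15-20:45 (invert busy blocks within the working day).
Jamal free: 11:15-12:00, 12:45-14:15, 16:15-20:30.
Tara, Jun, and Pita can make the full 12:00-13:15 slot — that's 3.

3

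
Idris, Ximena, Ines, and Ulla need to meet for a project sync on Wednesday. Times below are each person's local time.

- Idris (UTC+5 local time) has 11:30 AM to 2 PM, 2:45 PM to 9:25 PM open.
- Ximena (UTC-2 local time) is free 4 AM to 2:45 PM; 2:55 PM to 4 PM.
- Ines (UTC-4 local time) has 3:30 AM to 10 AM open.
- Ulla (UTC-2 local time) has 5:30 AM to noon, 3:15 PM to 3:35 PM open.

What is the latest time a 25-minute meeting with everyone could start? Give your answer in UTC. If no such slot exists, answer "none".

Idris in UTC: 06:30-09:00, 09:45-16:25 (subtract 5h to convert from UTC+5).
Ximena in UTC: 06:00-16:45, 16:55-18:00 (add 2h to convert from UTC-2).
Ines in UTC: 07:30-14:00 (add 4h to convert from UTC-4).
Ulla in UTC: 07:30-14:00, 17:15-17:35 (add 2h to convert from UTC-2).
Idris ∩ Ximena: 06:30-09:00, 09:45-16:25.
Idris ∩ Ximena ∩ Ines: 07:30-09:00, 09:45-14:00.
Idris ∩ Ximena ∩ Ines ∩ Ulla: 07:30-09:00, 09:45-14:00.
The last common window of at least 25 minutes is 09:45-14:00; a 25-minute meeting can start as late as 13:35 and still end by 14:00.

13:35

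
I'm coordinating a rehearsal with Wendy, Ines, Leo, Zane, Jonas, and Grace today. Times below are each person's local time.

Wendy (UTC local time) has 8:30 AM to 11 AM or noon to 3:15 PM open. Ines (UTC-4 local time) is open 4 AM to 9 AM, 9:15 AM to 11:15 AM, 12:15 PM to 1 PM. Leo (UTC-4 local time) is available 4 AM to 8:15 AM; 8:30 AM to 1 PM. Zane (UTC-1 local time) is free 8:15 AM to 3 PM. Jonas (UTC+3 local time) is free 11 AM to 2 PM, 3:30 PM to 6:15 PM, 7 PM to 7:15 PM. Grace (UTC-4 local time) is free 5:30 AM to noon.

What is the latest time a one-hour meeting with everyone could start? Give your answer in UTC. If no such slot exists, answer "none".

Wendy in UTC: 08:30-11:00, 12:00-15:15.
Ines in UTC: 08:00-13:00, 13:15-15:15, 16:15-17:00 (add 4h to convert from UTC-4).
Leo in UTC: 08:00-12:15, 12:30-17:00 (add 4h to convert from UTC-4).
Zane in UTC: 09:15-16:00 (add 1h to convert from UTC-1).
Jonas in UTC: 08:00-11:00, 12:30-15:15, 16:00-16:15 (subtract 3h to convert from UTC+3).
Grace in UTC: 09:30-16:00 (add 4h to convert from UTC-4).
Wendy ∩ Ines: 08:30-11:00, 12:00-13:00, 13:15-15:15.
Wendy ∩ Ines ∩ Leo: 08:30-11:00, 12:00-12:15, 12:30-13:00, 13:15-15:15.
Wendy ∩ Ines ∩ Leo ∩ Zane: 09:15-11:00, 12:00-12:15, 12:30-13:00, 13:15-15:15.
Wendy ∩ Ines ∩ Leo ∩ Zane ∩ Jonas: 09:15-11:00, 12:30-13:00, 13:15-15:15.
Wendy ∩ Ines ∩ Leo ∩ Zane ∩ Jonas ∩ Grace: 09:30-11:00, 12:30-13:00, 13:15-15:15.
The last common window of at least 60 minutes is 13:15-15:15; a 60-minute meeting can start as late as 14:15 and still end by 15:15.

14:15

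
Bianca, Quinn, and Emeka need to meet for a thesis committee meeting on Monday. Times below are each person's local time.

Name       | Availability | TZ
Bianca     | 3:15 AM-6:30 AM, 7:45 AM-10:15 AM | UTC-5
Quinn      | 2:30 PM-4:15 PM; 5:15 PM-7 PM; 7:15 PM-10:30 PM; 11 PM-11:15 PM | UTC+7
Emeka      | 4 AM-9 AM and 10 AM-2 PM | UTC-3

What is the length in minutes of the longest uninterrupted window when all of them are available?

135

Bianca in UTC: 08:15-11:30, 12:45-15:15 (add 5h to convert from UTC-5).
Quinn in UTC: 07:30-09:15, 10:15-12:00, 12:15-15:30, 16:00-16:15 (subtract 7h to convert from UTC+7).
Emeka in UTC: 07:00-12:00, 13:00-17:00 (add 3h to convert from UTC-3).
Bianca ∩ Quinn: 08:15-09:15, 10:15-11:30, 12:45-15:15.
Bianca ∩ Quinn ∩ Emeka: 08:15-09:15, 10:15-11:30, 13:00-15:15.
Those are the intersection windows.
The longest is 13:00-15:15 at 135 minutes.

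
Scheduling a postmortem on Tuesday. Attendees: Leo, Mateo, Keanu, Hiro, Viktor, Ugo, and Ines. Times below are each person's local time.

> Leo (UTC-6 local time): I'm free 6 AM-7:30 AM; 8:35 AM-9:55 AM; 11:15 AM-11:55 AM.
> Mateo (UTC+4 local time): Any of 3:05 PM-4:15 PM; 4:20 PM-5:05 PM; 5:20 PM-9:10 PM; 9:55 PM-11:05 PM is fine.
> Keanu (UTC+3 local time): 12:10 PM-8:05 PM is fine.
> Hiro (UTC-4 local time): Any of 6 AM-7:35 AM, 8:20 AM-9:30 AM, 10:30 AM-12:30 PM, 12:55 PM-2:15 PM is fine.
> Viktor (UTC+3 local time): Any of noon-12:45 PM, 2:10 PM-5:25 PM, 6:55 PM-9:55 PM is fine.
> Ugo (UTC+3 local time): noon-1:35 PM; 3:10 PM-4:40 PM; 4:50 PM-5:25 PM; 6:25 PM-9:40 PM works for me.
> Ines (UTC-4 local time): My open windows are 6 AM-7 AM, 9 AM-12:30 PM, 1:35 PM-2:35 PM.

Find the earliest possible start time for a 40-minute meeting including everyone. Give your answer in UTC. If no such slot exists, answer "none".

Leo in UTC: 12:00-13:30, 14:35-15:55, 17:15-17:55 (add 6h to convert from UTC-6).
Mateo in UTC: 11:05-12:15, 12:20-13:05, 13:20-17:10, 17:55-19:05 (subtract 4h to convert from UTC+4).
Keanu in UTC: 09:10-17:05 (subtract 3h to convert from UTC+3).
Hiro in UTC: 10:00-11:35, 12:20-13:30, 14:30-16:30, 16:55-18:15 (add 4h to convert from UTC-4).
Viktor in UTC: 09:00-09:45, 11:10-14:25, 15:55-18:55 (subtract 3h to convert from UTC+3).
Ugo in UTC: 09:00-10:35, 12:10-13:40, 13:50-14:25, 15:25-18:40 (subtract 3h to convert from UTC+3).
Ines in UTC: 10:00-11:00, 13:00-16:30, 17:35-18:35 (add 4h to convert from UTC-4).
Leo ∩ Mateo: 12:00-12:15, 12:20-13:05, 13:20-13:30, 14:35-15:55.
Leo ∩ Mateo ∩ Keanu: 12:00-12:15, 12:20-13:05, 13:20-13:30, 14:35-15:55.
Leo ∩ Mateo ∩ Keanu ∩ Hiro: 12:20-13:05, 13:20-13:30, 14:35-15:55.
Leo ∩ Mateo ∩ Keanu ∩ Hiro ∩ Viktor: 12:20-13:05, 13:20-13:30.
Leo ∩ Mateo ∩ Keanu ∩ Hiro ∩ Viktor ∩ Ugo: 12:20-13:05, 13:20-13:30.
Leo ∩ Mateo ∩ Keanu ∩ Hiro ∩ Viktor ∩ Ugo ∩ Ines: 13:00-13:05, 13:20-13:30.
So the common availability across everyone is 13:00-13:05, 13:20-13:30.
No common window is at least 40 minutes long.

none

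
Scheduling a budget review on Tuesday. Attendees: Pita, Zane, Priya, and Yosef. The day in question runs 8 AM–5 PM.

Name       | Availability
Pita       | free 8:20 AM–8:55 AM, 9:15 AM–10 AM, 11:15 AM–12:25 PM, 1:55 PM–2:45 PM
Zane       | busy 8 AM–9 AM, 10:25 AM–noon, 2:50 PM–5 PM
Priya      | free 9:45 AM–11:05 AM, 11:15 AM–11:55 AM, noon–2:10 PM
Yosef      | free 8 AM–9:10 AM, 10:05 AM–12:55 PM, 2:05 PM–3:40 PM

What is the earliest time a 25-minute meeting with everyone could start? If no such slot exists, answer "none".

Pita free: 08:20-08:55, 09:15-10:00, 11:15-12:25, 13:55-14:45.
Zane free: 09:00-10:25, 12:00-14:50 (invert busy blocks within the working day).
Priya free: 09:45-11:05, 11:15-11:55, 12:00-14:10.
Yosef free: 08:00-09:10, 10:05-12:55, 14:05-15:40.
Pita ∩ Zane: 09:15-10:00, 12:00-12:25, 13:55-14:45.
Pita ∩ Zane ∩ Priya: 09:45-10:00, 12:00-12:25, 13:55-14:10.
Pita ∩ Zane ∩ Priya ∩ Yosef: 12:00-12:25, 14:05-14:10.
So the common availability across everyone is 12:00-12:25, 14:05-14:10.
The first common window of at least 25 minutes is 12:00-12:25, so the earliest start is 12:00.

12:00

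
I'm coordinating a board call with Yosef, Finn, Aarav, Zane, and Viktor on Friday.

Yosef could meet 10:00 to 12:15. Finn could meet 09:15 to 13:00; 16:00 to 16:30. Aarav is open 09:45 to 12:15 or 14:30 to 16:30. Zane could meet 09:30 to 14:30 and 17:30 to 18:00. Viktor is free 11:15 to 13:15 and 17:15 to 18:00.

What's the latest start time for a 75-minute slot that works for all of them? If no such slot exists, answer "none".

none

Yosef ∩ Finn: 10:00-12:15.
Yosef ∩ Finn ∩ Aarav: 10:00-12:15.
Yosef ∩ Finn ∩ Aarav ∩ Zane: 10:00-12:15.
Yosef ∩ Finn ∩ Aarav ∩ Zane ∩ Viktor: 11:15-12:15.
No common window is at least 75 minutes long.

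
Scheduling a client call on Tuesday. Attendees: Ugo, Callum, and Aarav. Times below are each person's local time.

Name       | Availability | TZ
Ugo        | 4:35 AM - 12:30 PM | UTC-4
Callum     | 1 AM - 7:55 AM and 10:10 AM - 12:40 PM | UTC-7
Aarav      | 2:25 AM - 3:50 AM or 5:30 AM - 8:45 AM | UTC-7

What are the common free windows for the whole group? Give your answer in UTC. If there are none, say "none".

Ugo in UTC: 08:35-16:30 (add 4h to convert from UTC-4).
Callum in UTC: 08:00-14:55, 17:10-19:40 (add 7h to convert from UTC-7).
Aarav in UTC: 09:25-10:50, 12:30-15:45 (add 7h to convert from UTC-7).
Ugo ∩ Callum: 08:35-14:55.
Ugo ∩ Callum ∩ Aarav: 09:25-10:50, 12:30-14:55.
So the common availability across everyone is 09:25-10:50, 12:30-14:55.

09:25-10:50, 12:30-14:55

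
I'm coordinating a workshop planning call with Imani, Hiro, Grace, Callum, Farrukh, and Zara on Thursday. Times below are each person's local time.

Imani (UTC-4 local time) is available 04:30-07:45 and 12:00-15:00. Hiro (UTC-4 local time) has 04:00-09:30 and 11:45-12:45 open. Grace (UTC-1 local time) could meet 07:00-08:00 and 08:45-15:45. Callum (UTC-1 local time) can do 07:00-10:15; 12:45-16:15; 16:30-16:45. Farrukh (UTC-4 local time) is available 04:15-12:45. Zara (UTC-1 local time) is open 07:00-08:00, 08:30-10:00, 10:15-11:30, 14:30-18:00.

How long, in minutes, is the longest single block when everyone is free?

Imani in UTC: 08:30-11:45, 16:00-19:00 (add 4h to convert from UTC-4).
Hiro in UTC: 08:00-13:30, 15:45-16:45 (add 4h to convert from UTC-4).
Grace in UTC: 08:00-09:00, 09:45-16:45 (add 1h to convert from UTC-1).
Callum in UTC: 08:00-11:15, 13:45-17:15, 17:30-17:45 (add 1h to convert from UTC-1).
Farrukh in UTC: 08:15-16:45 (add 4h to convert from UTC-4).
Zara in UTC: 08:00-09:00, 09:30-11:00, 11:15-12:30, 15:30-19:00 (add 1h to convert from UTC-1).
Imani ∩ Hiro: 08:30-11:45, 16:00-16:45.
Imani ∩ Hiro ∩ Grace: 08:30-09:00, 09:45-11:45, 16:00-16:45.
Imani ∩ Hiro ∩ Grace ∩ Callum: 08:30-09:00, 09:45-11:15, 16:00-16:45.
Imani ∩ Hiro ∩ Grace ∩ Callum ∩ Farrukh: 08:30-09:00, 09:45-11:15, 16:00-16:45.
Imani ∩ Hiro ∩ Grace ∩ Callum ∩ Farrukh ∩ Zara: 08:30-09:00, 09:45-11:00, 16:00-16:45.
The longest is 09:45-11:00 at 75 minutes.

75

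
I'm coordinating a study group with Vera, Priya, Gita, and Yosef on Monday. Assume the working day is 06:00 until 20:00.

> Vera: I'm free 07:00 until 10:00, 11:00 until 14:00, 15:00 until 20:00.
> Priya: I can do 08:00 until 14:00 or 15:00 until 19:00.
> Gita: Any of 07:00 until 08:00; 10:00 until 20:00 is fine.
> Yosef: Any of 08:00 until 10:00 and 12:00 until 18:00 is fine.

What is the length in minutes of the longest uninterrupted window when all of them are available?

180

Vera ∩ Priya: 08:00-10:00, 11:00-14:00, 15:00-19:00.
Vera ∩ Priya ∩ Gita: 11:00-14:00, 15:00-19:00.
Vera ∩ Priya ∩ Gita ∩ Yosef: 12:00-14:00, 15:00-18:00.
The longest is 15:00-18:00 at 180 minutes.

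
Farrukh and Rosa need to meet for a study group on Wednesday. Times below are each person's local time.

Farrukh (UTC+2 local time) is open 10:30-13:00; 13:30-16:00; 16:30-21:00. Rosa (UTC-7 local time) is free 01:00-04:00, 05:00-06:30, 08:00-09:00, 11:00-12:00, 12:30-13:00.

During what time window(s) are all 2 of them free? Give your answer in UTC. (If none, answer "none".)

Farrukh in UTC: 08:30-11:00, 11:30-14:00, 14:30-19:00 (subtract 2h to convert from UTC+2).
Rosa in UTC: 08:00-11:00, 12:00-13:30, 15:00-16:00, 18:00-19:00, 19:30-20:00 (add 7h to convert from UTC-7).
Farrukh ∩ Rosa: 08:30-11:00, 12:00-13:30, 15:00-16:00, 18:00-19:00.

08:30-11:00, 12:00-13:30, 15:00-16:00, 18:00-19:00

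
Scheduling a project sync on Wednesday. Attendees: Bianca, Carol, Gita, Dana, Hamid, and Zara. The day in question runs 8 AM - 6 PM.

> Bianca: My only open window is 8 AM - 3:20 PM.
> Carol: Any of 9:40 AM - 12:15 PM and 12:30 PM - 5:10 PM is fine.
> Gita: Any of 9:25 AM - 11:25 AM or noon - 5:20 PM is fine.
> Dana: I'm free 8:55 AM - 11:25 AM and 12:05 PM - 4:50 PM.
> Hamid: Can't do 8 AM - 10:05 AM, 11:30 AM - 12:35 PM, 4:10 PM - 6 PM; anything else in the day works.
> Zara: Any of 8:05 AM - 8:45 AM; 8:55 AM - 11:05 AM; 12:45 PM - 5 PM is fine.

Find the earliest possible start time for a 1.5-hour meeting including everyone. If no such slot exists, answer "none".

Bianca free: 08:00-15:20.
Carol free: 09:40-12:15, 12:30-17:10.
Gita free: 09:25-11:25, 12:00-17:20.
Dana free: 08:55-11:25, 12:05-16:50.
Hamid free: 10:05-11:30, 12:35-16:10 (invert busy blocks within the working day).
Zara free: 08:05-08:45, 08:55-11:05, 12:45-17:00.
Bianca ∩ Carol: 09:40-12:15, 12:30-15:20.
Bianca ∩ Carol ∩ Gita: 09:40-11:25, 12:00-12:15, 12:30-15:20.
Bianca ∩ Carol ∩ Gita ∩ Dana: 09:40-11:25, 12:05-12:15, 12:30-15:20.
Bianca ∩ Carol ∩ Gita ∩ Dana ∩ Hamid: 10:05-11:25, 12:35-15:20.
Bianca ∩ Carol ∩ Gita ∩ Dana ∩ Hamid ∩ Zara: 10:05-11:05, 12:45-15:20.
Those are the intersection windows.
The first common window of at least 90 minutes is 12:45-15:20, so the earliest start is 12:45.

12:45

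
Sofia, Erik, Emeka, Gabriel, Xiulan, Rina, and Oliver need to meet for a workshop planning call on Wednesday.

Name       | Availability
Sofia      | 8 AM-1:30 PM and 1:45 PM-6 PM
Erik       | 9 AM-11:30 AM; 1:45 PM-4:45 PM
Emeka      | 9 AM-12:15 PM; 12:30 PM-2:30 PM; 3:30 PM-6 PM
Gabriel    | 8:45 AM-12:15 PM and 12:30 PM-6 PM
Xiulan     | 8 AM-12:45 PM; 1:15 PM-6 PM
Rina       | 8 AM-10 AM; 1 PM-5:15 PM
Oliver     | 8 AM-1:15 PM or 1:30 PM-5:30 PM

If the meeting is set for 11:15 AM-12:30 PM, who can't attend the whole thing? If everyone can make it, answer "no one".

Emeka, Erik, Gabriel, Rina

Sofia: free for 11:15-12:30. Erik: not fully free for 11:15-12:30. Emeka: not fully free for 11:15-12:30. Gabriel: not fully free for 11:15-12:30. Xiulan: free for 11:15-12:30. Rina: not fully free for 11:15-12:30. Oliver: free for 11:15-12:30.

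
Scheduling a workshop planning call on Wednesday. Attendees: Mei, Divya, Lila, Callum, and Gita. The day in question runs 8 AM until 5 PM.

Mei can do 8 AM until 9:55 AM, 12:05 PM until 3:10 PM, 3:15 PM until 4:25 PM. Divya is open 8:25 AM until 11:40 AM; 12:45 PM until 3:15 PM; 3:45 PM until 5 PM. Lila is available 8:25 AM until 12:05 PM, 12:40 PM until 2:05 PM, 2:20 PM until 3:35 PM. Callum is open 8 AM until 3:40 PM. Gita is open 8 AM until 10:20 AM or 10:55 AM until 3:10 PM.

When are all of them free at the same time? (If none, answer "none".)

Mei ∩ Divya: 08:25-09:55, 12:45-15:10, 15:45-16:25.
Mei ∩ Divya ∩ Lila: 08:25-09:55, 12:45-14:05, 14:20-15:10.
Mei ∩ Divya ∩ Lila ∩ Callum: 08:25-09:55, 12:45-14:05, 14:20-15:10.
Mei ∩ Divya ∩ Lila ∩ Callum ∩ Gita: 08:25-09:55, 12:45-14:05, 14:20-15:10.

08:25-09:55, 12:45-14:05, 14:20-15:10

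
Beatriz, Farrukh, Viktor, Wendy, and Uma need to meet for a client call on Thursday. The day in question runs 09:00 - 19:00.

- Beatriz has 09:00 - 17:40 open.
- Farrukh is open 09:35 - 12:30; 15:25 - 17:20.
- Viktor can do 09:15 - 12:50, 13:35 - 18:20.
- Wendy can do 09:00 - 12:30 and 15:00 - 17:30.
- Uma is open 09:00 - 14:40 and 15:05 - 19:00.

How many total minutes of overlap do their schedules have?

290

Beatriz ∩ Farrukh: 09:35-12:30, 15:25-17:20.
Beatriz ∩ Farrukh ∩ Viktor: 09:35-12:30, 15:25-17:20.
Beatriz ∩ Farrukh ∩ Viktor ∩ Wendy: 09:35-12:30, 15:25-17:20.
Beatriz ∩ Farrukh ∩ Viktor ∩ Wendy ∩ Uma: 09:35-12:30, 15:25-17:20.
So the common availability across everyone is 09:35-12:30, 15:25-17:20.
Summing the common windows: 175 + 115 = 290 minutes.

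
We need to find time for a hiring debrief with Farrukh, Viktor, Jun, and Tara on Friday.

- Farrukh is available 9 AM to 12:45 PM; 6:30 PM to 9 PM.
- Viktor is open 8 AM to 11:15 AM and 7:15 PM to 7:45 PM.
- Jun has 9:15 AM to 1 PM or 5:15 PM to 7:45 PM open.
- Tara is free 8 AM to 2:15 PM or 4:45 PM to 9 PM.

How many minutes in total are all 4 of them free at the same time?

150

Farrukh ∩ Viktor: 09:00-11:15, 19:15-19:45.
Farrukh ∩ Viktor ∩ Jun: 09:15-11:15, 19:15-19:45.
Farrukh ∩ Viktor ∩ Jun ∩ Tara: 09:15-11:15, 19:15-19:45.
Summing the common windows: 120 + 30 = 150 minutes.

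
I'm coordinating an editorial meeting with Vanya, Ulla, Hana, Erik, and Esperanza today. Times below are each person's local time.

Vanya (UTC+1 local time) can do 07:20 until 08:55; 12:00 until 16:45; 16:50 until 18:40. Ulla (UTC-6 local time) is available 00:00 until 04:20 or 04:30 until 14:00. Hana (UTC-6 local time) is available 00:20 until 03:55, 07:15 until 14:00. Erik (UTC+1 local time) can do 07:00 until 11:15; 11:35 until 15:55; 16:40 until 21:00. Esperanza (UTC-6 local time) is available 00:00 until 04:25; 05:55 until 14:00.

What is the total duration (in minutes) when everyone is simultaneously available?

310

Vanya in UTC: 06:20-07:55, 11:00-15:45, 15:50-17:40 (subtract 1h to convert from UTC+1).
Ulla in UTC: 06:00-10:20, 10:30-20:00 (add 6h to convert from UTC-6).
Hana in UTC: 06:20-09:55, 13:15-20:00 (add 6h to convert from UTC-6).
Erik in UTC: 06:00-10:15, 10:35-14:55, 15:40-20:00 (subtract 1h to convert from UTC+1).
Esperanza in UTC: 06:00-10:25, 11:55-20:00 (add 6h to convert from UTC-6).
Vanya ∩ Ulla: 06:20-07:55, 11:00-15:45, 15:50-17:40.
Vanya ∩ Ulla ∩ Hana: 06:20-07:55, 13:15-15:45, 15:50-17:40.
Vanya ∩ Ulla ∩ Hana ∩ Erik: 06:20-07:55, 13:15-14:55, 15:40-15:45, 15:50-17:40.
Vanya ∩ Ulla ∩ Hana ∩ Erik ∩ Esperanza: 06:20-07:55, 13:15-14:55, 15:40-15:45, 15:50-17:40.
So the common availability across everyone is 06:20-07:55, 13:15-14:55, 15:40-15:45, 15:50-17:40.
Summing the common windows: 95 + 100 + 5 + 110 = 310 minutes.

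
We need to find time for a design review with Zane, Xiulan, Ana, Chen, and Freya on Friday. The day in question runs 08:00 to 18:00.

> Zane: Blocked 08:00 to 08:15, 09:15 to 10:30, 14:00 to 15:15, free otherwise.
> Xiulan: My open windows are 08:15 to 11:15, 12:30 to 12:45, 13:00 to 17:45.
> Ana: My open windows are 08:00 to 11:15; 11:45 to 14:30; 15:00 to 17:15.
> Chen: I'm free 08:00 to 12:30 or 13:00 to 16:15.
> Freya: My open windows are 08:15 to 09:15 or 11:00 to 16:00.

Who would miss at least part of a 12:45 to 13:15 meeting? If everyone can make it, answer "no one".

Chen, Xiulan

Zane free: 08:15-09:15, 10:30-14:00, 15:15-18:00 (invert busy blocks within the working day).
Xiulan free: 08:15-11:15, 12:30-12:45, 13:00-17:45.
Ana free: 08:00-11:15, 11:45-14:30, 15:00-17:15.
Chen free: 08:00-12:30, 13:00-16:15.
Freya free: 08:15-09:15, 11:00-16:00.
Zane: free for 12:45-13:15. Xiulan: not fully free for 12:45-13:15. Ana: free for 12:45-13:15. Chen: not fully free for 12:45-13:15. Freya: free for 12:45-13:15.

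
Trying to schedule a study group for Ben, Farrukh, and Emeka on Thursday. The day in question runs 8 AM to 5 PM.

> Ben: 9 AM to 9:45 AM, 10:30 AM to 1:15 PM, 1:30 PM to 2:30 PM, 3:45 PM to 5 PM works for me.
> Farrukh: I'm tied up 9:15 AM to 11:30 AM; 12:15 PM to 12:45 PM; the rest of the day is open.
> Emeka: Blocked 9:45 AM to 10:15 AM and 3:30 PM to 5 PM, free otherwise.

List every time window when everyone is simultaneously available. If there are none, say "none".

Ben free: 09:00-09:45, 10:30-13:15, 13:30-14:30, 15:45-17:00.
Farrukh free: 08:00-09:15, 11:30-12:15, 12:45-17:00 (invert busy blocks within the working day).
Emeka free: 08:00-09:45, 10:15-15:30 (invert busy blocks within the working day).
Ben ∩ Farrukh: 09:00-09:15, 11:30-12:15, 12:45-13:15, 13:30-14:30, 15:45-17:00.
Ben ∩ Farrukh ∩ Emeka: 09:00-09:15, 11:30-12:15, 12:45-13:15, 13:30-14:30.

09:00-09:15, 11:30-12:15, 12:45-13:15, 13:30-14:30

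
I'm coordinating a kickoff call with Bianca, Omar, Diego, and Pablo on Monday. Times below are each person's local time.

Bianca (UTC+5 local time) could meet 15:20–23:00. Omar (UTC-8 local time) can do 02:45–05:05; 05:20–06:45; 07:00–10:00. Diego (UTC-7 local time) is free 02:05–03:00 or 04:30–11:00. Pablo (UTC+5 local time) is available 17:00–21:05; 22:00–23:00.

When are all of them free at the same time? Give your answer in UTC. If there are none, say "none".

12:00-13:05, 13:20-14:45, 15:00-16:05, 17:00-18:00

Bianca in UTC: 10:20-18:00 (subtract 5h to convert from UTC+5).
Omar in UTC: 10:45-13:05, 13:20-14:45, 15:00-18:00 (add 8h to convert from UTC-8).
Diego in UTC: 09:05-10:00, 11:30-18:00 (add 7h to convert from UTC-7).
Pablo in UTC: 12:00-16:05, 17:00-18:00 (subtract 5h to convert from UTC+5).
Bianca ∩ Omar: 10:45-13:05, 13:20-14:45, 15:00-18:00.
Bianca ∩ Omar ∩ Diego: 11:30-13:05, 13:20-14:45, 15:00-18:00.
Bianca ∩ Omar ∩ Diego ∩ Pablo: 12:00-13:05, 13:20-14:45, 15:00-16:05, 17:00-18:00.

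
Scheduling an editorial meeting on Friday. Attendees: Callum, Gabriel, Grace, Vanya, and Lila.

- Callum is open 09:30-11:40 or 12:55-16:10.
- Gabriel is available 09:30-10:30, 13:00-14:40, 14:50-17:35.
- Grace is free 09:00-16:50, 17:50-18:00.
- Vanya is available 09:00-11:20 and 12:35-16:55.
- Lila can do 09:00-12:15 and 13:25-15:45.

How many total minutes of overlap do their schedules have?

190

Callum ∩ Gabriel: 09:30-10:30, 13:00-14:40, 14:50-16:10.
Callum ∩ Gabriel ∩ Grace: 09:30-10:30, 13:00-14:40, 14:50-16:10.
Callum ∩ Gabriel ∩ Grace ∩ Vanya: 09:30-10:30, 13:00-14:40, 14:50-16:10.
Callum ∩ Gabriel ∩ Grace ∩ Vanya ∩ Lila: 09:30-10:30, 13:25-14:40, 14:50-15:45.
Summing the common windows: 60 + 75 + 55 = 190 minutes.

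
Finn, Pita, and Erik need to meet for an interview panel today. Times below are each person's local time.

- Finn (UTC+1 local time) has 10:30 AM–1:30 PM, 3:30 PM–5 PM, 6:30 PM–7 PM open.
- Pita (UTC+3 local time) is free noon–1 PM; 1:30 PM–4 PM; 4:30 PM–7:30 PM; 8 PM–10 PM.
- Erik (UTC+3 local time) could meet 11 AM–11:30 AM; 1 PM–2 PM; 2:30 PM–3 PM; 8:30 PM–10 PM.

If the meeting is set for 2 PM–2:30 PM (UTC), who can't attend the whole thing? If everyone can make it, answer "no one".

Finn in UTC: 09:30-12:30, 14:30-16:00, 17:30-18:00 (subtract 1h to convert from UTC+1).
Pita in UTC: 09:00-10:00, 10:30-13:00, 13:30-16:30, 17:00-19:00 (subtract 3h to convert from UTC+3).
Erik in UTC: 08:00-08:30, 10:00-11:00, 11:30-12:00, 17:30-19:00 (subtract 3h to convert from UTC+3).
Finn: not fully free for 14:00-14:30. Pita: free for 14:00-14:30. Erik: not fully free for 14:00-14:30.

Erik, Finn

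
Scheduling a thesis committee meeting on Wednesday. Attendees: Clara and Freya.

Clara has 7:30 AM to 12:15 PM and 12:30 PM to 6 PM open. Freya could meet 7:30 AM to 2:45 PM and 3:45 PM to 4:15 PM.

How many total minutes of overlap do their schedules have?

450

Clara ∩ Freya: 07:30-12:15, 12:30-14:45, 15:45-16:15.
Summing the common windows: 285 + 135 + 30 = 450 minutes.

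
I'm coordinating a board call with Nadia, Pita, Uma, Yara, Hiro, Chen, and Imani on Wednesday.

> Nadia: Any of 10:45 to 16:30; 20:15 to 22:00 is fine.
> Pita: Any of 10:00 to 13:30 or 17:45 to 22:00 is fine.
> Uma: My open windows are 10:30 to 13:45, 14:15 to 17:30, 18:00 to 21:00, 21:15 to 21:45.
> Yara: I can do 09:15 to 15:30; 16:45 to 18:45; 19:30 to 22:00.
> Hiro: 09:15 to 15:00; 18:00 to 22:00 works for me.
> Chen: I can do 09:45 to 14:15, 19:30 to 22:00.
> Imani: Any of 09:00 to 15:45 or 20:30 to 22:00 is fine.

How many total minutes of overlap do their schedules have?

Nadia ∩ Pita: 10:45-13:30, 20:15-22:00.
Nadia ∩ Pita ∩ Uma: 10:45-13:30, 20:15-21:00, 21:15-21:45.
Nadia ∩ Pita ∩ Uma ∩ Yara: 10:45-13:30, 20:15-21:00, 21:15-21:45.
Nadia ∩ Pita ∩ Uma ∩ Yara ∩ Hiro: 10:45-13:30, 20:15-21:00, 21:15-21:45.
Nadia ∩ Pita ∩ Uma ∩ Yara ∩ Hiro ∩ Chen: 10:45-13:30, 20:15-21:00, 21:15-21:45.
Nadia ∩ Pita ∩ Uma ∩ Yara ∩ Hiro ∩ Chen ∩ Imani: 10:45-13:30, 20:30-21:00, 21:15-21:45.
Summing the common windows: 165 + 30 + 30 = 225 minutes.

225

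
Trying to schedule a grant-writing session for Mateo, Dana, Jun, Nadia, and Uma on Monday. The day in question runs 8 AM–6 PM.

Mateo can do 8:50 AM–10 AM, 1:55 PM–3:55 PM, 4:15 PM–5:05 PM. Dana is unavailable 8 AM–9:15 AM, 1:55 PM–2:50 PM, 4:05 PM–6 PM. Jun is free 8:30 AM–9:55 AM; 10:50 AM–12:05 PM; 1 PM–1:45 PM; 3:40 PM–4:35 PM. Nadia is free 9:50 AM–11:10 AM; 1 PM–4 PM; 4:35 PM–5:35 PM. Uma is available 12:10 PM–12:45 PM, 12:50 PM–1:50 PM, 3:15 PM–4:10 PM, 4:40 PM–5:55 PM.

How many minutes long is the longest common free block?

15

Mateo free: 08:50-10:00, 13:55-15:55, 16:15-17:05.
Dana free: 09:15-13:55, 14:50-16:05 (invert busy blocks within the working day).
Jun free: 08:30-09:55, 10:50-12:05, 13:00-13:45, 15:40-16:35.
Nadia free: 09:50-11:10, 13:00-16:00, 16:35-17:35.
Uma free: 12:10-12:45, 12:50-13:50, 15:15-16:10, 16:40-17:55.
Mateo ∩ Dana: 09:15-10:00, 14:50-15:55.
Mateo ∩ Dana ∩ Jun: 09:15-09:55, 15:40-15:55.
Mateo ∩ Dana ∩ Jun ∩ Nadia: 09:50-09:55, 15:40-15:55.
Mateo ∩ Dana ∩ Jun ∩ Nadia ∩ Uma: 15:40-15:55.
So the common availability across everyone is 15:40-15:55.
The longest is 15:40-15:55 at 15 minutes.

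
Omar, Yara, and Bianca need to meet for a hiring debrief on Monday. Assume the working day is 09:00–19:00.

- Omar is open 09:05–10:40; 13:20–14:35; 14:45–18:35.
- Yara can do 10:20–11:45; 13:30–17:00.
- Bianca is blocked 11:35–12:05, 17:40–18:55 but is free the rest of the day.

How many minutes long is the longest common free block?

Omar free: 09:05-10:40, 13:20-14:35, 14:45-18:35.
Yara free: 10:20-11:45, 13:30-17:00.
Bianca free: 09:00-11:35, 12:05-17:40, 18:55-19:00 (invert busy blocks within the working day).
Omar ∩ Yara: 10:20-10:40, 13:30-14:35, 14:45-17:00.
Omar ∩ Yara ∩ Bianca: 10:20-10:40, 13:30-14:35, 14:45-17:00.
The longest is 14:45-17:00 at 135 minutes.

135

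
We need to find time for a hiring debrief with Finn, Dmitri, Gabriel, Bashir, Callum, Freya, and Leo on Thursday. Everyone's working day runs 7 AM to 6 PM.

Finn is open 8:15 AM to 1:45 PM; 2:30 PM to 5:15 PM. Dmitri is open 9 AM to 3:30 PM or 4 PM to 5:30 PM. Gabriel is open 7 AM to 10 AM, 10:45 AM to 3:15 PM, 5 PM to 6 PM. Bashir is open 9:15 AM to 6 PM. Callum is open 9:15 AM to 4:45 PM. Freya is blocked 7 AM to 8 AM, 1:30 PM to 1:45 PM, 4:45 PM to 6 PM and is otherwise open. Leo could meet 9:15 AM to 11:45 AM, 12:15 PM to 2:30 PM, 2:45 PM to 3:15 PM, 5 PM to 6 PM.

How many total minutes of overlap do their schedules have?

210

Finn free: 08:15-13:45, 14:30-17:15.
Dmitri free: 09:00-15:30, 16:00-17:30.
Gabriel free: 07:00-10:00, 10:45-15:15, 17:00-18:00.
Bashir free: 09:15-18:00.
Callum free: 09:15-16:45.
Freya free: 08:00-13:30, 13:45-16:45 (invert busy blocks within the working day).
Leo free: 09:15-11:45, 12:15-14:30, 14:45-15:15, 17:00-18:00.
Finn ∩ Dmitri: 09:00-13:45, 14:30-15:30, 16:00-17:15.
Finn ∩ Dmitri ∩ Gabriel: 09:00-10:00, 10:45-13:45, 14:30-15:15, 17:00-17:15.
Finn ∩ Dmitri ∩ Gabriel ∩ Bashir: 09:15-10:00, 10:45-13:45, 14:30-15:15, 17:00-17:15.
Finn ∩ Dmitri ∩ Gabriel ∩ Bashir ∩ Callum: 09:15-10:00, 10:45-13:45, 14:30-15:15.
Finn ∩ Dmitri ∩ Gabriel ∩ Bashir ∩ Callum ∩ Freya: 09:15-10:00, 10:45-13:30, 14:30-15:15.
Finn ∩ Dmitri ∩ Gabriel ∩ Bashir ∩ Callum ∩ Freya ∩ Leo: 09:15-10:00, 10:45-11:45, 12:15-13:30, 14:45-15:15.
Those are the intersection windows.
Summing the common windows: 45 + 60 + 75 + 30 = 210 minutes.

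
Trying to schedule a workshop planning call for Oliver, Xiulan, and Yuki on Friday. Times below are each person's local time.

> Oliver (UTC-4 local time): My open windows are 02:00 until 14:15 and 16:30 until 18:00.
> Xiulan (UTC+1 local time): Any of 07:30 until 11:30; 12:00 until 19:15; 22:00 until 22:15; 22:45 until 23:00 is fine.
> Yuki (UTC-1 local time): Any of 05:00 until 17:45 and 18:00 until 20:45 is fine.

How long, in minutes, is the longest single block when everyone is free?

435

Oliver in UTC: 06:00-18:15, 20:30-22:00 (add 4h to convert from UTC-4).
Xiulan in UTC: 06:30-10:30, 11:00-18:15, 21:00-21:15, 21:45-22:00 (subtract 1h to convert from UTC+1).
Yuki in UTC: 06:00-18:45, 19:00-21:45 (add 1h to convert from UTC-1).
Oliver ∩ Xiulan: 06:30-10:30, 11:00-18:15, 21:00-21:15, 21:45-22:00.
Oliver ∩ Xiulan ∩ Yuki: 06:30-10:30, 11:00-18:15, 21:00-21:15.
The longest is 11:00-18:15 at 435 minutes.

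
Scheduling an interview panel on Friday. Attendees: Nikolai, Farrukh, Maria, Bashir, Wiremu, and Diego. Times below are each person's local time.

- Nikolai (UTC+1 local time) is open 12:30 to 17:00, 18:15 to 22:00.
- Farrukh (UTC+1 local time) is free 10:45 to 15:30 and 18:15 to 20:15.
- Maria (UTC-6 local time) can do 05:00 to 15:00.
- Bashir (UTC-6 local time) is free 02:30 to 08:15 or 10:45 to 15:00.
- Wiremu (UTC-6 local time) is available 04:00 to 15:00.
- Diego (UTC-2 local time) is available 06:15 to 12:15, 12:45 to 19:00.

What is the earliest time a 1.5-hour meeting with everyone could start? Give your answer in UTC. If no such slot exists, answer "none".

11:30

Nikolai in UTC: 11:30-16:00, 17:15-21:00 (subtract 1h to convert from UTC+1).
Farrukh in UTC: 09:45-14:30, 17:15-19:15 (subtract 1h to convert from UTC+1).
Maria in UTC: 11:00-21:00 (add 6h to convert from UTC-6).
Bashir in UTC: 08:30-14:15, 16:45-21:00 (add 6h to convert from UTC-6).
Wiremu in UTC: 10:00-21:00 (add 6h to convert from UTC-6).
Diego in UTC: 08:15-14:15, 14:45-21:00 (add 2h to convert from UTC-2).
Nikolai ∩ Farrukh: 11:30-14:30, 17:15-19:15.
Nikolai ∩ Farrukh ∩ Maria: 11:30-14:30, 17:15-19:15.
Nikolai ∩ Farrukh ∩ Maria ∩ Bashir: 11:30-14:15, 17:15-19:15.
Nikolai ∩ Farrukh ∩ Maria ∩ Bashir ∩ Wiremu: 11:30-14:15, 17:15-19:15.
Nikolai ∩ Farrukh ∩ Maria ∩ Bashir ∩ Wiremu ∩ Diego: 11:30-14:15, 17:15-19:15.
The first common window of at least 90 minutes is 11:30-14:15, so the earliest start is 11:30.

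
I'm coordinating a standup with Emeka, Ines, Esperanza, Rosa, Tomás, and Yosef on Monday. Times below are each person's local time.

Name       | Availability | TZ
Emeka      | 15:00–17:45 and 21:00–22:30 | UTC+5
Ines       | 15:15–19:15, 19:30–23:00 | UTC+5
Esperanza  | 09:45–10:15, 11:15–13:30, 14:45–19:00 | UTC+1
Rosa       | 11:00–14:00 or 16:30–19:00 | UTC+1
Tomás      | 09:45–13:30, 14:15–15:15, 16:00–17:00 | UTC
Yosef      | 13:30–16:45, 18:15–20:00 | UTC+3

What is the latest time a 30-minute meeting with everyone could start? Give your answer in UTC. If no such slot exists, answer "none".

Emeka in UTC: 10:00-12:45, 16:00-17:30 (subtract 5h to convert from UTC+5).
Ines in UTC: 10:15-14:15, 14:30-18:00 (subtract 5h to convert from UTC+5).
Esperanza in UTC: 08:45-09:15, 10:15-12:30, 13:45-18:00 (subtract 1h to convert from UTC+1).
Rosa in UTC: 10:00-13:00, 15:30-18:00 (subtract 1h to convert from UTC+1).
Tomás in UTC: 09:45-13:30, 14:15-15:15, 16:00-17:00.
Yosef in UTC: 10:30-13:45, 15:15-17:00 (subtract 3h to convert from UTC+3).
Emeka ∩ Ines: 10:15-12:45, 16:00-17:30.
Emeka ∩ Ines ∩ Esperanza: 10:15-12:30, 16:00-17:30.
Emeka ∩ Ines ∩ Esperanza ∩ Rosa: 10:15-12:30, 16:00-17:30.
Emeka ∩ Ines ∩ Esperanza ∩ Rosa ∩ Tomás: 10:15-12:30, 16:00-17:00.
Emeka ∩ Ines ∩ Esperanza ∩ Rosa ∩ Tomás ∩ Yosef: 10:30-12:30, 16:00-17:00.
The last common window of at least 30 minutes is 16:00-17:00; a 30-minute meeting can start as late as 16:30 and still end by 17:00.

16:30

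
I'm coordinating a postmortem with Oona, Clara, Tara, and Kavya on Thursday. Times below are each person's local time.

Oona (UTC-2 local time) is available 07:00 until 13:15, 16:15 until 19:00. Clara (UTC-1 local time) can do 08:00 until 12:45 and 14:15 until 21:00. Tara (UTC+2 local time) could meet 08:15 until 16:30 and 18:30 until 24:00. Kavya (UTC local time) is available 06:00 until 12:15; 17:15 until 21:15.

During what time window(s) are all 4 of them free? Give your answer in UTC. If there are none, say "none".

Oona in UTC: 09:00-15:15, 18:15-21:00 (add 2h to convert from UTC-2).
Clara in UTC: 09:00-13:45, 15:15-22:00 (add 1h to convert from UTC-1).
Tara in UTC: 06:15-14:30, 16:30-22:00 (subtract 2h to convert from UTC+2).
Kavya in UTC: 06:00-12:15, 17:15-21:15.
Oona ∩ Clara: 09:00-13:45, 18:15-21:00.
Oona ∩ Clara ∩ Tara: 09:00-13:45, 18:15-21:00.
Oona ∩ Clara ∩ Tara ∩ Kavya: 09:00-12:15, 18:15-21:00.

09:00-12:15, 18:15-21:00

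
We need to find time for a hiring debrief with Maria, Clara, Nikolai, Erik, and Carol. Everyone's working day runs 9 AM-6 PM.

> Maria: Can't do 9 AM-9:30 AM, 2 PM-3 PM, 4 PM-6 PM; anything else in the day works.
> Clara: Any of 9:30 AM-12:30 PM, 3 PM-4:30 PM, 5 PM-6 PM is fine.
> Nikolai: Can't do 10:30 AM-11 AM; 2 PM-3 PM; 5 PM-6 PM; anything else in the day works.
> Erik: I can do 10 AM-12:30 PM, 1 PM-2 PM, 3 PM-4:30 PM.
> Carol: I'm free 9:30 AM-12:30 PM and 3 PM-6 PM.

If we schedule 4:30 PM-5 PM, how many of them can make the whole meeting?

2

Maria free: 09:30-14:00, 15:00-16:00 (invert busy blocks within the working day).
Clara free: 09:30-12:30, 15:00-16:30, 17:00-18:00.
Nikolai free: 09:00-10:30, 11:00-14:00, 15:00-17:00 (invert busy blocks within the working day).
Erik free: 10:00-12:30, 13:00-14:00, 15:00-16:30.
Carol free: 09:30-12:30, 15:00-18:00.
Nikolai and Carol can make the full 16:30-17:00 slot — that's 2.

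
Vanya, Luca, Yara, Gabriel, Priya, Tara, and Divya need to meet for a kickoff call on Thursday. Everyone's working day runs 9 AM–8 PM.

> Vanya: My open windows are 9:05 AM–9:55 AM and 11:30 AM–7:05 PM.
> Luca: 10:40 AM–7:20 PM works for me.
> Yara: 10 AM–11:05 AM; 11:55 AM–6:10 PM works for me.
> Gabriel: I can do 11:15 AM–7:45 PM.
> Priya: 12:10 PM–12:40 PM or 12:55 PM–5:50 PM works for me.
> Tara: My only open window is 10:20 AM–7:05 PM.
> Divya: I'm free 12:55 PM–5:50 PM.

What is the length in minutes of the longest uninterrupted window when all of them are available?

295

Vanya ∩ Luca: 11:30-19:05.
Vanya ∩ Luca ∩ Yara: 11:55-18:10.
Vanya ∩ Luca ∩ Yara ∩ Gabriel: 11:55-18:10.
Vanya ∩ Luca ∩ Yara ∩ Gabriel ∩ Priya: 12:10-12:40, 12:55-17:50.
Vanya ∩ Luca ∩ Yara ∩ Gabriel ∩ Priya ∩ Tara: 12:10-12:40, 12:55-17:50.
Vanya ∩ Luca ∩ Yara ∩ Gabriel ∩ Priya ∩ Tara ∩ Divya: 12:55-17:50.
So the common availability across everyone is 12:55-17:50.
The longest is 12:55-17:50 at 295 minutes.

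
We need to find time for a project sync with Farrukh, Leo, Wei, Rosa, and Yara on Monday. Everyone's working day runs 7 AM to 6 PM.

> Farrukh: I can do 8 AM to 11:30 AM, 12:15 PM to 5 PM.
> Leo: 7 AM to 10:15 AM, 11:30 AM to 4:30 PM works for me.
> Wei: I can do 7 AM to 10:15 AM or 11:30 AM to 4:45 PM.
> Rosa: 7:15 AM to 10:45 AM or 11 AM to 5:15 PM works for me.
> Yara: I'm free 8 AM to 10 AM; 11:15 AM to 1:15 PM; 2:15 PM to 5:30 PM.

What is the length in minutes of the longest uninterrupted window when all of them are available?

Farrukh ∩ Leo: 08:00-10:15, 12:15-16:30.
Farrukh ∩ Leo ∩ Wei: 08:00-10:15, 12:15-16:30.
Farrukh ∩ Leo ∩ Wei ∩ Rosa: 08:00-10:15, 12:15-16:30.
Farrukh ∩ Leo ∩ Wei ∩ Rosa ∩ Yara: 08:00-10:00, 12:15-13:15, 14:15-16:30.
The longest is 14:15-16:30 at 135 minutes.

135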